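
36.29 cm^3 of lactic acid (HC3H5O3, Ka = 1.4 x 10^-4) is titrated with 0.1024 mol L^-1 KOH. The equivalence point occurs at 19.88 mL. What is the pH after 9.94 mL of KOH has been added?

3.85

9.94 mL is exactly half the equivalence volume (19.88/2), i.e. the half-equivalence point.
There, n(HA) = n(A^-), so pH = pKa = -log(1.4 x 10^-4) = 3.85.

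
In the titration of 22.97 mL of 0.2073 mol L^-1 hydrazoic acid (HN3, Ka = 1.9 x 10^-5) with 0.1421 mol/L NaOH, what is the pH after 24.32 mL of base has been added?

5.14

Initial n(HN3) = 0.2073 x 0.02297 = 0.004762 mol.
n(NaOH) added = 0.1421 x 0.02432 = 0.003456 mol, converting that many moles of HN3 to N3-.
Remaining n(HN3) = 0.001306 mol; n(N3-) = 0.003456 mol.
By Henderson-Hasselbalch, pH = pKa + log([A^-]/[HA]) = 4.72 + log(0.003456/0.001306) = 4.72 + (+0.42) = 5.14.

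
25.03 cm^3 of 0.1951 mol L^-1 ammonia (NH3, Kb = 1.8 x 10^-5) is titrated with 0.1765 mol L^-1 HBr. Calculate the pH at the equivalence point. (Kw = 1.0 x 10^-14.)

5.14

n(NH3) = 0.1951 x 0.02503 = 0.004883 mol; V(HBr) at equivalence = 0.004883/0.1765 = 0.02767 L.
At equivalence the base is fully converted to NH4+; total volume = 0.05270 L, so [NH4+] = 0.004883/0.05270 = 0.09267 M.
Ka(NH4+) = Kw/Kb = 1.0e-14 / 1.8 x 10^-5 = 5.56e-10.
[H^+] = sqrt(Ka x [NH4+]) = sqrt(5.56e-10 x 0.09267) = 7.18e-6 M.
pH = -log(7.18e-6) = 5.14.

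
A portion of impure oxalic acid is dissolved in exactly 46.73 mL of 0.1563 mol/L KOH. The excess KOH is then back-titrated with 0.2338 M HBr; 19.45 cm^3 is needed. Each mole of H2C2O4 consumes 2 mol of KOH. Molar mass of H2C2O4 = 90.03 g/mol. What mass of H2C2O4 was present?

Total n(KOH) added = 0.1563 x 0.04673 = 0.007304 mol.
n(HBr) used = 0.2338 x 0.01945 = 0.004547 mol, which equals the excess n(KOH).
So n(KOH) consumed by the sample = 0.007304 - 0.004547 = 0.002756 mol.
n(H2C2O4) = 0.002756 / 2 = 0.001378 mol.
mass = 0.001378 mol x 90.03 g/mol = 0.124 g.

0.124 g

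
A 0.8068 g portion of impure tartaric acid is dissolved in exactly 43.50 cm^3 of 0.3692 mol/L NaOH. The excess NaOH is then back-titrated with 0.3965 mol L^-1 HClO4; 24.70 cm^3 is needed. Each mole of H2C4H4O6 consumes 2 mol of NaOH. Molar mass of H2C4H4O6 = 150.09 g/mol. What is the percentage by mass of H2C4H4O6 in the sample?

Total n(NaOH) added = 0.3692 x 0.04350 = 0.01606 mol.
n(HClO4) used = 0.3965 x 0.02470 = 0.009794 mol, which equals the excess n(NaOH).
So n(NaOH) consumed by the sample = 0.01606 - 0.009794 = 0.006267 mol.
n(H2C4H4O6) = 0.006267 / 2 = 0.003133 mol.
mass H2C4H4O6 = 0.003133 x 150.09 = 0.4703 g, so %H2C4H4O6 = 0.4703/0.8068 x 100 = 58.3%.

58.3%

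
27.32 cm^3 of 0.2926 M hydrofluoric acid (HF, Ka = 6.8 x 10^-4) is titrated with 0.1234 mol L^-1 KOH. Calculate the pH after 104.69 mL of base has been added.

12.57

n(acid) = 0.2926 x 0.02732 = 0.007994 mol; n(KOH) added = 0.1234 x 0.1047 = 0.01292 mol.
Base is in excess by 0.01292 - 0.007994 = 0.004925 mol in a total volume of 0.1320 L.
[OH^-] = 0.004925/0.1320 = 0.03731 M, so pOH = 1.43 and pH = 14.00 - 1.43 = 12.57.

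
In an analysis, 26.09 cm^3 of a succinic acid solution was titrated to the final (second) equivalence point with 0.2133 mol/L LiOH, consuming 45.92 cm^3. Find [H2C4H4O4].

n(LiOH) = 0.2133 x 0.04592 = 0.009795 mol.
At the final (second) equivalence point, 2 mol OH^- react per mol H2C4H4O4, so n(H2C4H4O4) = 0.009795 / 2 = 0.004897 mol.
[H2C4H4O4] = 0.004897 / 0.02609 L = 0.188 M.

0.188 M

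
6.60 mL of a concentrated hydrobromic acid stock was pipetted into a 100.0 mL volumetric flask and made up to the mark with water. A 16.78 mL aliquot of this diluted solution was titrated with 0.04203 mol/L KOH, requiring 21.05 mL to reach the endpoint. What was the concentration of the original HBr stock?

0.799 M

n(KOH) = 0.04203 x 0.02105 = 0.0008847 mol.
n(HBr) in the aliquot = 0.0008847 mol.
[diluted HBr] = 0.0008847 / 0.01678 = 0.05273 M.
Dilution factor = 100.0/6.600 = 15.15, so [stock] = 0.05273 x 15.15 = 0.799 M.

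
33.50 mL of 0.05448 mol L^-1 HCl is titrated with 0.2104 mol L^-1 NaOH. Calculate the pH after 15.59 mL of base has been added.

12.47

n(acid) = 0.05448 x 0.03350 = 0.001825 mol; n(NaOH) added = 0.2104 x 0.01559 = 0.003280 mol.
Base is in excess by 0.003280 - 0.001825 = 0.001455 mol in a total volume of 0.04909 L.
[OH^-] = 0.001455/0.04909 = 0.02964 M, so pOH = 1.53 and pH = 14.00 - 1.53 = 12.47.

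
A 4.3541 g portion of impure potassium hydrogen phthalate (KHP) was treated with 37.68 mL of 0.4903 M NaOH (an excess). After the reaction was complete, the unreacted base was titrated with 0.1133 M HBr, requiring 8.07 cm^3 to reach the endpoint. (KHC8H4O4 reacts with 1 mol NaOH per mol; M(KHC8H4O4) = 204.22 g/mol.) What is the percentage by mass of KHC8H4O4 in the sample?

82.4%

Total n(NaOH) added = 0.4903 x 0.03768 = 0.01847 mol.
n(HBr) used = 0.1133 x 0.008070 = 0.0009143 mol, which equals the excess n(NaOH).
So n(NaOH) consumed by the sample = 0.01847 - 0.0009143 = 0.01756 mol.
n(KHC8H4O4) = 0.01756 / 1 = 0.01756 mol.
mass KHC8H4O4 = 0.01756 x 204.22 = 3.586 g, so %KHC8H4O4 = 3.586/4.3541 x 100 = 82.4%.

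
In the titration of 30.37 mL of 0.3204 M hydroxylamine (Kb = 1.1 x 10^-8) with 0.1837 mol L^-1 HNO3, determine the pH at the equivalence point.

n(NH2OH) = 0.3204 x 0.03037 = 0.009731 mol; V(HNO3) at equivalence = 0.009731/0.1837 = 0.05297 L.
At equivalence the base is fully converted to NH3OH+; total volume = 0.08334 L, so [NH3OH+] = 0.009731/0.08334 = 0.1168 M.
Ka(NH3OH+) = Kw/Kb = 1.0e-14 / 1.1 x 10^-8 = 9.09e-7.
[H^+] = sqrt(Ka x [NH3OH+]) = sqrt(9.09e-7 x 0.1168) = 0.000326 M.
pH = -log(0.000326) = 3.49.

3.49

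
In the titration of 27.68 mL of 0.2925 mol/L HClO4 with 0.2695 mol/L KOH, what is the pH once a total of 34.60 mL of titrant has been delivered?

n(acid) = 0.2925 x 0.02768 = 0.008096 mol; n(KOH) added = 0.2695 x 0.03460 = 0.009325 mol.
Base is in excess by 0.009325 - 0.008096 = 0.001228 mol in a total volume of 0.06228 L.
[OH^-] = 0.001228/0.06228 = 0.01972 M, so pOH = 1.71 and pH = 14.00 - 1.71 = 12.29.

12.29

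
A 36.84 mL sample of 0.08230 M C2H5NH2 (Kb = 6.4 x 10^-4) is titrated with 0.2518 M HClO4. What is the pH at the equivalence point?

6.01

n(C2H5NH2) = 0.08230 x 0.03684 = 0.003032 mol; V(HClO4) at equivalence = 0.003032/0.2518 = 0.01204 L.
At equivalence the base is fully converted to C2H5NH3+; total volume = 0.04888 L, so [C2H5NH3+] = 0.003032/0.04888 = 0.06203 M.
Ka(C2H5NH3+) = Kw/Kb = 1.0e-14 / 6.4 x 10^-4 = 1.56e-11.
[H^+] = sqrt(Ka x [C2H5NH3+]) = sqrt(1.56e-11 x 0.06203) = 9.84e-7 M.
pH = -log(9.84e-7) = 6.01.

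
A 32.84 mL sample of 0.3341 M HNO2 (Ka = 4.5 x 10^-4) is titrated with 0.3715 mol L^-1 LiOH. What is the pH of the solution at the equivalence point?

n(HNO2) = 0.3341 x 0.03284 = 0.01097 mol; V(LiOH) at equivalence = 0.01097/0.3715 = 0.02953 L.
At equivalence all the acid is converted to NO2-; total volume = 0.03284 + 0.02953 = 0.06237 L, so [NO2-] = 0.01097/0.06237 = 0.1759 M.
Kb = Kw/Ka = 1.0e-14 / 4.5 x 10^-4 = 2.22e-11.
[OH^-] = sqrt(Kb x [NO2-]) = sqrt(2.22e-11 x 0.1759) = 1.98e-6 M.
pOH = 5.70, so pH = 14.00 - 5.70 = 8.30.

8.30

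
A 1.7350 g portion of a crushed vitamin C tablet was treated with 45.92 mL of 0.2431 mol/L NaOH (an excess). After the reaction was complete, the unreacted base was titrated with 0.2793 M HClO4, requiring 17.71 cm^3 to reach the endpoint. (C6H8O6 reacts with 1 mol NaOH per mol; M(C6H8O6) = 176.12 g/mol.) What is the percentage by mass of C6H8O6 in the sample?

Total n(NaOH) added = 0.2431 x 0.04592 = 0.01116 mol.
n(HClO4) used = 0.2793 x 0.01771 = 0.004946 mol, which equals the excess n(NaOH).
So n(NaOH) consumed by the sample = 0.01116 - 0.004946 = 0.006217 mol.
n(C6H8O6) = 0.006217 / 1 = 0.006217 mol.
mass C6H8O6 = 0.006217 x 176.12 = 1.095 g, so %C6H8O6 = 1.095/1.7350 x 100 = 63.1%.

63.1%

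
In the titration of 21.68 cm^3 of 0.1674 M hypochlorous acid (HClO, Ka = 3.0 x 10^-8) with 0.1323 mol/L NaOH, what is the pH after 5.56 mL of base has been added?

6.93

Initial n(HClO) = 0.1674 x 0.02168 = 0.003629 mol.
n(NaOH) added = 0.1323 x 0.005560 = 0.0007356 mol, converting that many moles of HClO to ClO-.
Remaining n(HClO) = 0.002894 mol; n(ClO-) = 0.0007356 mol.
By Henderson-Hasselbalch, pH = pKa + log([A^-]/[HA]) = 7.52 + log(0.0007356/0.002894) = 7.52 + (-0.59) = 6.93.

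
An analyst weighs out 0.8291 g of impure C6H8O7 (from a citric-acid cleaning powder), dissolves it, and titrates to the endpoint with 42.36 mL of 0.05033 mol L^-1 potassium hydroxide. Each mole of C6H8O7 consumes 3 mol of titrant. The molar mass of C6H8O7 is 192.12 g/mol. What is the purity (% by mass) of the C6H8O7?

n(KOH) = 0.05033 x 0.04236 = 0.002132 mol.
n(C6H8O7) = 0.002132 / 3 = 0.0007107 mol.
mass of C6H8O7 = 0.0007107 x 192.12 = 0.1365 g.
% purity = 0.1365 / 0.8291 x 100 = 16.5%.

16.5%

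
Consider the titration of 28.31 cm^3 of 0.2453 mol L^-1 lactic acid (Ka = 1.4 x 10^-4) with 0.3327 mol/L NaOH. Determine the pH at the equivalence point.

8.50

n(HC3H5O3) = 0.2453 x 0.02831 = 0.006944 mol; V(NaOH) at equivalence = 0.006944/0.3327 = 0.02087 L.
At equivalence all the acid is converted to C3H5O3-; total volume = 0.02831 + 0.02087 = 0.04918 L, so [C3H5O3-] = 0.006944/0.04918 = 0.1412 M.
Kb = Kw/Ka = 1.0e-14 / 1.4 x 10^-4 = 7.14e-11.
[OH^-] = sqrt(Kb x [C3H5O3-]) = sqrt(7.14e-11 x 0.1412) = 3.18e-6 M.
pOH = 5.50, so pH = 14.00 - 5.50 = 8.50.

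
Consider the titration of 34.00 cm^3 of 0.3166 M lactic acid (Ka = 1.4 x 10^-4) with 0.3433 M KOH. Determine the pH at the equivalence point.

8.54

n(HC3H5O3) = 0.3166 x 0.03400 = 0.01076 mol; V(KOH) at equivalence = 0.01076/0.3433 = 0.03136 L.
At equivalence all the acid is converted to C3H5O3-; total volume = 0.03400 + 0.03136 = 0.06536 L, so [C3H5O3-] = 0.01076/0.06536 = 0.1647 M.
Kb = Kw/Ka = 1.0e-14 / 1.4 x 10^-4 = 7.14e-11.
[OH^-] = sqrt(Kb x [C3H5O3-]) = sqrt(7.14e-11 x 0.1647) = 3.43e-6 M.
pOH = 5.46, so pH = 14.00 - 5.46 = 8.54.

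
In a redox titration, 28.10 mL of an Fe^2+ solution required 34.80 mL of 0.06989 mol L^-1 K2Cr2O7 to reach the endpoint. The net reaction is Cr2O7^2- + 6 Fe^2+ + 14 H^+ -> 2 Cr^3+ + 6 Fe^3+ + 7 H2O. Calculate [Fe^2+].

0.519 M

n(K2Cr2O7) = 0.06989 x 0.03480 = 0.002432 mol.
From the balanced equation, 1 mol K2Cr2O7 reacts with 6 mol Fe^2+, so n(Fe^2+) = 0.002432 x 6/1 = 0.01459 mol.
[Fe^2+] = 0.01459 / 0.02810 L = 0.519 M.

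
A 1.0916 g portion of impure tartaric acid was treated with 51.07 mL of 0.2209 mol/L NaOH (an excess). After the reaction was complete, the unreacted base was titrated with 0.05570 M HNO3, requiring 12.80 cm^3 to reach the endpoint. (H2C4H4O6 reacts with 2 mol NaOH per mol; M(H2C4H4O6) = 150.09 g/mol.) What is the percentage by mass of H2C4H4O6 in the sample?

Total n(NaOH) added = 0.2209 x 0.05107 = 0.01128 mol.
n(HNO3) used = 0.05570 x 0.01280 = 0.0007130 mol, which equals the excess n(NaOH).
So n(NaOH) consumed by the sample = 0.01128 - 0.0007130 = 0.01057 mol.
n(H2C4H4O6) = 0.01057 / 2 = 0.005284 mol.
mass H2C4H4O6 = 0.005284 x 150.09 = 0.7931 g, so %H2C4H4O6 = 0.7931/1.0916 x 100 = 72.7%.

72.7%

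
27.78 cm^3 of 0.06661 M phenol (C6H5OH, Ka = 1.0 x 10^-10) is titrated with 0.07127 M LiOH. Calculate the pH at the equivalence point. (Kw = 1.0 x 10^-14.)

n(C6H5OH) = 0.06661 x 0.02778 = 0.001850 mol; V(LiOH) at equivalence = 0.001850/0.07127 = 0.02596 L.
At equivalence all the acid is converted to C6H5O-; total volume = 0.02778 + 0.02596 = 0.05374 L, so [C6H5O-] = 0.001850/0.05374 = 0.03443 M.
Kb = Kw/Ka = 1.0e-14 / 1.0 x 10^-10 = 0.000100.
[OH^-] = sqrt(Kb x [C6H5O-]) = sqrt(0.000100 x 0.03443) = 0.00186 M.
pOH = 2.73, so pH = 14.00 - 2.73 = 11.27.

11.27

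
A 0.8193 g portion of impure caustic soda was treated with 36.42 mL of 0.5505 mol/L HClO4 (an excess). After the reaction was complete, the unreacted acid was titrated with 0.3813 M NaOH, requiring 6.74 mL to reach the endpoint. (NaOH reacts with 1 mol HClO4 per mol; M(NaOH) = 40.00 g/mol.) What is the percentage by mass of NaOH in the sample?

85.3%

Total n(HClO4) added = 0.5505 x 0.03642 = 0.02005 mol.
n(NaOH) used = 0.3813 x 0.006740 = 0.002570 mol, which equals the excess n(HClO4).
So n(HClO4) consumed by the sample = 0.02005 - 0.002570 = 0.01748 mol.
n(NaOH) = 0.01748 / 1 = 0.01748 mol.
mass NaOH = 0.01748 x 40.00 = 0.6992 g, so %NaOH = 0.6992/0.8193 x 100 = 85.3%.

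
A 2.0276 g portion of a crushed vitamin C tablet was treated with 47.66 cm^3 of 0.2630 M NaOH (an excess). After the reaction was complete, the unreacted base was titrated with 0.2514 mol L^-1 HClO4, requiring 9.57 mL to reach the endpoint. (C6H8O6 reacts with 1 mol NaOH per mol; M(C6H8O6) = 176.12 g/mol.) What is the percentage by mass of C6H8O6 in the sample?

Total n(NaOH) added = 0.2630 x 0.04766 = 0.01253 mol.
n(HClO4) used = 0.2514 x 0.009570 = 0.002406 mol, which equals the excess n(NaOH).
So n(NaOH) consumed by the sample = 0.01253 - 0.002406 = 0.01013 mol.
n(C6H8O6) = 0.01013 / 1 = 0.01013 mol.
mass C6H8O6 = 0.01013 x 176.12 = 1.784 g, so %C6H8O6 = 1.784/2.0276 x 100 = 88.0%.

88.0%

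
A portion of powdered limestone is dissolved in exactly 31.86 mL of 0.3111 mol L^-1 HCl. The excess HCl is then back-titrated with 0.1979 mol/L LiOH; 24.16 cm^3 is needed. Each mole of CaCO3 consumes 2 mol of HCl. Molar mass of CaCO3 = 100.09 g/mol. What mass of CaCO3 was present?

Total n(HCl) added = 0.3111 x 0.03186 = 0.009912 mol.
n(LiOH) used = 0.1979 x 0.02416 = 0.004781 mol, which equals the excess n(HCl).
So n(HCl) consumed by the sample = 0.009912 - 0.004781 = 0.005130 mol.
n(CaCO3) = 0.005130 / 2 = 0.002565 mol.
mass = 0.002565 mol x 100.09 g/mol = 0.257 g.

0.257 g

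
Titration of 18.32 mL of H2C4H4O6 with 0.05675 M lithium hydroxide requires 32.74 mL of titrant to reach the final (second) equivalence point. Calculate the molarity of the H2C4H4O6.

0.0507 M

n(LiOH) = 0.05675 x 0.03274 = 0.001858 mol.
At the final (second) equivalence point, 2 mol OH^- react per mol H2C4H4O6, so n(H2C4H4O6) = 0.001858 / 2 = 0.0009290 mol.
[H2C4H4O6] = 0.0009290 / 0.01832 L = 0.0507 M.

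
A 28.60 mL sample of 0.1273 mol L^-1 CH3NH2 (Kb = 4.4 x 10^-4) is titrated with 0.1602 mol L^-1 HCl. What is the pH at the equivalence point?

5.90

n(CH3NH2) = 0.1273 x 0.02860 = 0.003641 mol; V(HCl) at equivalence = 0.003641/0.1602 = 0.02273 L.
At equivalence the base is fully converted to CH3NH3+; total volume = 0.05133 L, so [CH3NH3+] = 0.003641/0.05133 = 0.07093 M.
Ka(CH3NH3+) = Kw/Kb = 1.0e-14 / 4.4 x 10^-4 = 2.27e-11.
[H^+] = sqrt(Ka x [CH3NH3+]) = sqrt(2.27e-11 x 0.07093) = 1.27e-6 M.
pH = -log(1.27e-6) = 5.90.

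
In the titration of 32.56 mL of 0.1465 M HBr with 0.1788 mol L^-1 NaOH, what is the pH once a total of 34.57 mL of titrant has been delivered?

n(acid) = 0.1465 x 0.03256 = 0.004770 mol; n(NaOH) added = 0.1788 x 0.03457 = 0.006181 mol.
Base is in excess by 0.006181 - 0.004770 = 0.001411 mol in a total volume of 0.06713 L.
[OH^-] = 0.001411/0.06713 = 0.02102 M, so pOH = 1.68 and pH = 14.00 - 1.68 = 12.32.

12.32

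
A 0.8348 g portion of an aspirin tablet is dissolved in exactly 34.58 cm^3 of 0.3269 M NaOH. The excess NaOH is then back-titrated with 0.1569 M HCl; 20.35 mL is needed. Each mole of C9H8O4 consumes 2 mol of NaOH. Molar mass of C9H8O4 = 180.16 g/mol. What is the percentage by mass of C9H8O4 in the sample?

87.5%

Total n(NaOH) added = 0.3269 x 0.03458 = 0.01130 mol.
n(HCl) used = 0.1569 x 0.02035 = 0.003193 mol, which equals the excess n(NaOH).
So n(NaOH) consumed by the sample = 0.01130 - 0.003193 = 0.008111 mol.
n(C9H8O4) = 0.008111 / 2 = 0.004056 mol.
mass C9H8O4 = 0.004056 x 180.16 = 0.7307 g, so %C9H8O4 = 0.7307/0.8348 x 100 = 87.5%.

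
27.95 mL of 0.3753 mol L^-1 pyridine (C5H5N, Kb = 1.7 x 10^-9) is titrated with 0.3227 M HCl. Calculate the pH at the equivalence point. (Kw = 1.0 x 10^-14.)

n(C5H5N) = 0.3753 x 0.02795 = 0.01049 mol; V(HCl) at equivalence = 0.01049/0.3227 = 0.03251 L.
At equivalence the base is fully converted to C5H5NH+; total volume = 0.06046 L, so [C5H5NH+] = 0.01049/0.06046 = 0.1735 M.
Ka(C5H5NH+) = Kw/Kb = 1.0e-14 / 1.7 x 10^-9 = 5.88e-6.
[H^+] = sqrt(Ka x [C5H5NH+]) = sqrt(5.88e-6 x 0.1735) = 0.00101 M.
pH = -log(0.00101) = 3.00.

3.00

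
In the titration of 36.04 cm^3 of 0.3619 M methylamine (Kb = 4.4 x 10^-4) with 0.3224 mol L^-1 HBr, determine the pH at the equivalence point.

5.71

n(CH3NH2) = 0.3619 x 0.03604 = 0.01304 mol; V(HBr) at equivalence = 0.01304/0.3224 = 0.04046 L.
At equivalence the base is fully converted to CH3NH3+; total volume = 0.07650 L, so [CH3NH3+] = 0.01304/0.07650 = 0.1705 M.
Ka(CH3NH3+) = Kw/Kb = 1.0e-14 / 4.4 x 10^-4 = 2.27e-11.
[H^+] = sqrt(Ka x [CH3NH3+]) = sqrt(2.27e-11 x 0.1705) = 1.97e-6 M.
pH = -log(1.97e-6) = 5.71.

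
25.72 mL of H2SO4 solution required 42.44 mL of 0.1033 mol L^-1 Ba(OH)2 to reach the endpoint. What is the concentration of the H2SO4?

0.170 M

n(Ba(OH)2) delivered = 0.1033 x 0.04244 = 0.004384 mol.
For a 1:1 reaction, n(H2SO4) = 0.004384 mol.
[H2SO4] = 0.004384 mol / 0.02572 L = 0.170 M.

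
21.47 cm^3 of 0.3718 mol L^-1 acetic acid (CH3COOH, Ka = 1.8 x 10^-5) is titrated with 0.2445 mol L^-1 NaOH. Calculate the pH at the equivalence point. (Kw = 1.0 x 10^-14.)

8.96

n(CH3COOH) = 0.3718 x 0.02147 = 0.007983 mol; V(NaOH) at equivalence = 0.007983/0.2445 = 0.03265 L.
At equivalence all the acid is converted to CH3COO-; total volume = 0.02147 + 0.03265 = 0.05412 L, so [CH3COO-] = 0.007983/0.05412 = 0.1475 M.
Kb = Kw/Ka = 1.0e-14 / 1.8 x 10^-5 = 5.56e-10.
[OH^-] = sqrt(Kb x [CH3COO-]) = sqrt(5.56e-10 x 0.1475) = 9.05e-6 M.
pOH = 5.04, so pH = 14.00 - 5.04 = 8.96.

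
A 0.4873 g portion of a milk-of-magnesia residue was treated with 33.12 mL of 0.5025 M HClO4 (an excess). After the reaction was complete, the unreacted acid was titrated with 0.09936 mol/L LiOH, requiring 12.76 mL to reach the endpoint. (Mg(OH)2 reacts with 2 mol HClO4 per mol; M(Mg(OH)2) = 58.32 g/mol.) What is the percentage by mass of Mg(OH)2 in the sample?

92.0%

Total n(HClO4) added = 0.5025 x 0.03312 = 0.01664 mol.
n(LiOH) used = 0.09936 x 0.01276 = 0.001268 mol, which equals the excess n(HClO4).
So n(HClO4) consumed by the sample = 0.01664 - 0.001268 = 0.01537 mol.
n(Mg(OH)2) = 0.01537 / 2 = 0.007687 mol.
mass Mg(OH)2 = 0.007687 x 58.32 = 0.4483 g, so %Mg(OH)2 = 0.4483/0.4873 x 100 = 92.0%.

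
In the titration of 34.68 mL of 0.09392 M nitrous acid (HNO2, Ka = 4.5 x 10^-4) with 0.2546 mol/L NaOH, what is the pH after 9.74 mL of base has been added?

3.85

Initial n(HNO2) = 0.09392 x 0.03468 = 0.003257 mol.
n(NaOH) added = 0.2546 x 0.009740 = 0.002480 mol, converting that many moles of HNO2 to NO2-.
Remaining n(HNO2) = 0.0007773 mol; n(NO2-) = 0.002480 mol.
By Henderson-Hasselbalch, pH = pKa + log([A^-]/[HA]) = 3.35 + log(0.002480/0.0007773) = 3.35 + (+0.50) = 3.85.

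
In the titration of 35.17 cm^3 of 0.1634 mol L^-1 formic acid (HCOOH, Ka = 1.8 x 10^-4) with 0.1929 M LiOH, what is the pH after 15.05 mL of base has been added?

Initial n(HCOOH) = 0.1634 x 0.03517 = 0.005747 mol.
n(LiOH) added = 0.1929 x 0.01505 = 0.002903 mol, converting that many moles of HCOOH to HCOO-.
Remaining n(HCOOH) = 0.002844 mol; n(HCOO-) = 0.002903 mol.
By Henderson-Hasselbalch, pH = pKa + log([A^-]/[HA]) = 3.74 + log(0.002903/0.002844) = 3.74 + (+0.01) = 3.75.

3.75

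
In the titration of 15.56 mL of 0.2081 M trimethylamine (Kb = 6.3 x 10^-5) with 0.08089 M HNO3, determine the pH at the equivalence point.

5.52

n((CH3)3N) = 0.2081 x 0.01556 = 0.003238 mol; V(HNO3) at equivalence = 0.003238/0.08089 = 0.04003 L.
At equivalence the base is fully converted to (CH3)3NH+; total volume = 0.05559 L, so [(CH3)3NH+] = 0.003238/0.05559 = 0.05825 M.
Ka((CH3)3NH+) = Kw/Kb = 1.0e-14 / 6.3 x 10^-5 = 1.59e-10.
[H^+] = sqrt(Ka x [(CH3)3NH+]) = sqrt(1.59e-10 x 0.05825) = 3.04e-6 M.
pH = -log(3.04e-6) = 5.52.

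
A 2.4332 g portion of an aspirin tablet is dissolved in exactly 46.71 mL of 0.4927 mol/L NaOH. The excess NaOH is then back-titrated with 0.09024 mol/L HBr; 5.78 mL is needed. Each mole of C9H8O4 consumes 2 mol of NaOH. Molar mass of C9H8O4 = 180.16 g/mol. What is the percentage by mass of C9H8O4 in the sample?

83.3%

Total n(NaOH) added = 0.4927 x 0.04671 = 0.02301 mol.
n(HBr) used = 0.09024 x 0.005780 = 0.0005216 mol, which equals the excess n(NaOH).
So n(NaOH) consumed by the sample = 0.02301 - 0.0005216 = 0.02249 mol.
n(C9H8O4) = 0.02249 / 2 = 0.01125 mol.
mass C9H8O4 = 0.01125 x 180.16 = 2.026 g, so %C9H8O4 = 2.026/2.4332 x 100 = 83.3%.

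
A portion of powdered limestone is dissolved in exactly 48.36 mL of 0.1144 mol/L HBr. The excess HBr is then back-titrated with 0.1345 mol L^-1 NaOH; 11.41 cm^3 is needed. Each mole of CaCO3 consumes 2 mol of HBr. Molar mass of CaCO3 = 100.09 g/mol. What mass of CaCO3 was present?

0.200 g

Total n(HBr) added = 0.1144 x 0.04836 = 0.005532 mol.
n(NaOH) used = 0.1345 x 0.01141 = 0.001535 mol, which equals the excess n(HBr).
So n(HBr) consumed by the sample = 0.005532 - 0.001535 = 0.003998 mol.
n(CaCO3) = 0.003998 / 2 = 0.001999 mol.
mass = 0.001999 mol x 100.09 g/mol = 0.200 g.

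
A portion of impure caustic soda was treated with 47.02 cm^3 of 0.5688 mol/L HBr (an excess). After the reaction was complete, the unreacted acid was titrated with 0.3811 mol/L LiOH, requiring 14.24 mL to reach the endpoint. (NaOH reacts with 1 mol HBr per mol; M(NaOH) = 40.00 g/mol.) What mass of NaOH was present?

Total n(HBr) added = 0.5688 x 0.04702 = 0.02674 mol.
n(LiOH) used = 0.3811 x 0.01424 = 0.005427 mol, which equals the excess n(HBr).
So n(HBr) consumed by the sample = 0.02674 - 0.005427 = 0.02132 mol.
n(NaOH) = 0.02132 / 1 = 0.02132 mol.
mass = 0.02132 mol x 40.00 g/mol = 0.853 g.

0.853 g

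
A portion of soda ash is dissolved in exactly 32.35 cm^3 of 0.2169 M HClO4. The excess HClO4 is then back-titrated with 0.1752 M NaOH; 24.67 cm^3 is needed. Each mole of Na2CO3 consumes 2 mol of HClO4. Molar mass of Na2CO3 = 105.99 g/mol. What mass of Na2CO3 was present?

0.143 g

Total n(HClO4) added = 0.2169 x 0.03235 = 0.007017 mol.
n(NaOH) used = 0.1752 x 0.02467 = 0.004322 mol, which equals the excess n(HClO4).
So n(HClO4) consumed by the sample = 0.007017 - 0.004322 = 0.002695 mol.
n(Na2CO3) = 0.002695 / 2 = 0.001347 mol.
mass = 0.001347 mol x 105.99 g/mol = 0.143 g.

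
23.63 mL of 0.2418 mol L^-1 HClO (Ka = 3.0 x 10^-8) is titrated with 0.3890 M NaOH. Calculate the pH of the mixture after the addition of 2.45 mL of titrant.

6.82

Initial n(HClO) = 0.2418 x 0.02363 = 0.005714 mol.
n(NaOH) added = 0.3890 x 0.002450 = 0.0009531 mol, converting that many moles of HClO to ClO-.
Remaining n(HClO) = 0.004761 mol; n(ClO-) = 0.0009531 mol.
By Henderson-Hasselbalch, pH = pKa + log([A^-]/[HA]) = 7.52 + log(0.0009531/0.004761) = 7.52 + (-0.70) = 6.82.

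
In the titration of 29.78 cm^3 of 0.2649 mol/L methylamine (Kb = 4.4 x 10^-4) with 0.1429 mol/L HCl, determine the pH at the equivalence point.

n(CH3NH2) = 0.2649 x 0.02978 = 0.007889 mol; V(HCl) at equivalence = 0.007889/0.1429 = 0.05520 L.
At equivalence the base is fully converted to CH3NH3+; total volume = 0.08498 L, so [CH3NH3+] = 0.007889/0.08498 = 0.09283 M.
Ka(CH3NH3+) = Kw/Kb = 1.0e-14 / 4.4 x 10^-4 = 2.27e-11.
[H^+] = sqrt(Ka x [CH3NH3+]) = sqrt(2.27e-11 x 0.09283) = 1.45e-6 M.
pH = -log(1.45e-6) = 5.84.

5.84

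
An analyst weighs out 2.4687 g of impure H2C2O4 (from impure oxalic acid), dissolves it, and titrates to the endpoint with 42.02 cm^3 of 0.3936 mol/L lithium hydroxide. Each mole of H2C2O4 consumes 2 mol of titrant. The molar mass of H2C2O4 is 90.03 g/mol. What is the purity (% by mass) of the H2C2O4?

n(LiOH) = 0.3936 x 0.04202 = 0.01654 mol.
n(H2C2O4) = 0.01654 / 2 = 0.008270 mol.
mass of H2C2O4 = 0.008270 x 90.03 = 0.7445 g.
% purity = 0.7445 / 2.4687 x 100 = 30.2%.

30.2%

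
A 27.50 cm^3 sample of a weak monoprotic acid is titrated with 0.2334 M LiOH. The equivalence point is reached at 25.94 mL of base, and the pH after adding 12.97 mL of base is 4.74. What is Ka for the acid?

1.8 x 10^-5

12.97 mL is half of the equivalence volume, so this is the half-equivalence point where [HA] = [A^-].
At half-equivalence pH = pKa, so pKa = 4.74.
Ka = 10^(-4.74) = 1.8 x 10^-5.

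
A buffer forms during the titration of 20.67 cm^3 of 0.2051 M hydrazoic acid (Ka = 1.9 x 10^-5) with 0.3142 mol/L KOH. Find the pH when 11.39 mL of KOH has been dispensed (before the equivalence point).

5.45

Initial n(HN3) = 0.2051 x 0.02067 = 0.004239 mol.
n(KOH) added = 0.3142 x 0.01139 = 0.003579 mol, converting that many moles of HN3 to N3-.
Remaining n(HN3) = 0.0006607 mol; n(N3-) = 0.003579 mol.
By Henderson-Hasselbalch, pH = pKa + log([A^-]/[HA]) = 4.72 + log(0.003579/0.0006607) = 4.72 + (+0.73) = 5.45.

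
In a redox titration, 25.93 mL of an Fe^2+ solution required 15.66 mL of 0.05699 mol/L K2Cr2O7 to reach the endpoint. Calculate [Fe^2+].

0.207 M

n(K2Cr2O7) = 0.05699 x 0.01566 = 0.0008925 mol.
From the balanced equation, 1 mol K2Cr2O7 reacts with 6 mol Fe^2+, so n(Fe^2+) = 0.0008925 x 6/1 = 0.005355 mol.
[Fe^2+] = 0.005355 / 0.02593 L = 0.207 M.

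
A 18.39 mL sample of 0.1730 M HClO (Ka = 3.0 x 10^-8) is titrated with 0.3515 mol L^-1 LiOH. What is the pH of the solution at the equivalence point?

10.29

n(HClO) = 0.1730 x 0.01839 = 0.003181 mol; V(LiOH) at equivalence = 0.003181/0.3515 = 0.009051 L.
At equivalence all the acid is converted to ClO-; total volume = 0.01839 + 0.009051 = 0.02744 L, so [ClO-] = 0.003181/0.02744 = 0.1159 M.
Kb = Kw/Ka = 1.0e-14 / 3.0 x 10^-8 = 3.33e-7.
[OH^-] = sqrt(Kb x [ClO-]) = sqrt(3.33e-7 x 0.1159) = 0.000197 M.
pOH = 3.71, so pH = 14.00 - 3.71 = 10.29.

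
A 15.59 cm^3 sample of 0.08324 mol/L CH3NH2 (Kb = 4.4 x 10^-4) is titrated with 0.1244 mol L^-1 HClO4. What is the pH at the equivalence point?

5.97

n(CH3NH2) = 0.08324 x 0.01559 = 0.001298 mol; V(HClO4) at equivalence = 0.001298/0.1244 = 0.01043 L.
At equivalence the base is fully converted to CH3NH3+; total volume = 0.02602 L, so [CH3NH3+] = 0.001298/0.02602 = 0.04987 M.
Ka(CH3NH3+) = Kw/Kb = 1.0e-14 / 4.4 x 10^-4 = 2.27e-11.
[H^+] = sqrt(Ka x [CH3NH3+]) = sqrt(2.27e-11 x 0.04987) = 1.06e-6 M.
pH = -log(1.06e-6) = 5.97.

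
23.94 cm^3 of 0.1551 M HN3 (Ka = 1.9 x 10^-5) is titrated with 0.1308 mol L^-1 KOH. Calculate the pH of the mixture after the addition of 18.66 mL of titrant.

Initial n(HN3) = 0.1551 x 0.02394 = 0.003713 mol.
n(KOH) added = 0.1308 x 0.01866 = 0.002441 mol, converting that many moles of HN3 to N3-.
Remaining n(HN3) = 0.001272 mol; n(N3-) = 0.002441 mol.
By Henderson-Hasselbalch, pH = pKa + log([A^-]/[HA]) = 4.72 + log(0.002441/0.001272) = 4.72 + (+0.28) = 5.00.

5.00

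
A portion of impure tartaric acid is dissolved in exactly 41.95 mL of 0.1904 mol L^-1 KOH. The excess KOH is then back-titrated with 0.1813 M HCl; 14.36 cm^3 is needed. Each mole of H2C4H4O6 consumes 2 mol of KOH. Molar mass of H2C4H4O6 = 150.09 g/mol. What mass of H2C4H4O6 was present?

0.404 g

Total n(KOH) added = 0.1904 x 0.04195 = 0.007987 mol.
n(HCl) used = 0.1813 x 0.01436 = 0.002603 mol, which equals the excess n(KOH).
So n(KOH) consumed by the sample = 0.007987 - 0.002603 = 0.005384 mol.
n(H2C4H4O6) = 0.005384 / 2 = 0.002692 mol.
mass = 0.002692 mol x 150.09 g/mol = 0.404 g.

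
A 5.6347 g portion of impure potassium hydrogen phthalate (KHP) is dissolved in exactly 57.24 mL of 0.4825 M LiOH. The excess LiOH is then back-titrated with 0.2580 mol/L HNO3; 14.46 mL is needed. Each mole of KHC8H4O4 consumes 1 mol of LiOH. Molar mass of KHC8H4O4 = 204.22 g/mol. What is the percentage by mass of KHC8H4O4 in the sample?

Total n(LiOH) added = 0.4825 x 0.05724 = 0.02762 mol.
n(HNO3) used = 0.2580 x 0.01446 = 0.003731 mol, which equals the excess n(LiOH).
So n(LiOH) consumed by the sample = 0.02762 - 0.003731 = 0.02389 mol.
n(KHC8H4O4) = 0.02389 / 1 = 0.02389 mol.
mass KHC8H4O4 = 0.02389 x 204.22 = 4.878 g, so %KHC8H4O4 = 4.878/5.6347 x 100 = 86.6%.

86.6%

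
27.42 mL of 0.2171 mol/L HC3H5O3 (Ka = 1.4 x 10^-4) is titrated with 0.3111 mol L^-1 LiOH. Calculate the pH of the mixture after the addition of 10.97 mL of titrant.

3.98

Initial n(HC3H5O3) = 0.2171 x 0.02742 = 0.005953 mol.
n(LiOH) added = 0.3111 x 0.01097 = 0.003413 mol, converting that many moles of HC3H5O3 to C3H5O3-.
Remaining n(HC3H5O3) = 0.002540 mol; n(C3H5O3-) = 0.003413 mol.
By Henderson-Hasselbalch, pH = pKa + log([A^-]/[HA]) = 3.85 + log(0.003413/0.002540) = 3.85 + (+0.13) = 3.98.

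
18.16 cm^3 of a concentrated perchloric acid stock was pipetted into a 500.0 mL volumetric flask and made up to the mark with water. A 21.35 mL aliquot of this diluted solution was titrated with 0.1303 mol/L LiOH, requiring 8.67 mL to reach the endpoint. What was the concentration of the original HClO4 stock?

n(LiOH) = 0.1303 x 0.008670 = 0.001130 mol.
n(HClO4) in the aliquot = 0.001130 mol.
[diluted HClO4] = 0.001130 / 0.02135 = 0.05291 M.
Dilution factor = 500.0/18.16 = 27.53, so [stock] = 0.05291 x 27.53 = 1.46 M.

1.46 M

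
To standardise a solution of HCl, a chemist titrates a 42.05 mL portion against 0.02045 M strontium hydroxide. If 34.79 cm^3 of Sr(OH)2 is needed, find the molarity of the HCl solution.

0.0338 M

n(Sr(OH)2) delivered = 0.02045 x 0.03479 = 0.0007115 mol.
The reaction is 2 HCl + 1 Sr(OH)2, so n(HCl) = 0.0007115 x 2/1 = 0.001423 mol.
[HCl] = 0.001423 mol / 0.04205 L = 0.0338 M.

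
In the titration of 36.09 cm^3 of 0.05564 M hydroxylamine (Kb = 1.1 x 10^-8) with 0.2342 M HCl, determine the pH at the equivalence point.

n(NH2OH) = 0.05564 x 0.03609 = 0.002008 mol; V(HCl) at equivalence = 0.002008/0.2342 = 0.008574 L.
At equivalence the base is fully converted to NH3OH+; total volume = 0.04466 L, so [NH3OH+] = 0.002008/0.04466 = 0.04496 M.
Ka(NH3OH+) = Kw/Kb = 1.0e-14 / 1.1 x 10^-8 = 9.09e-7.
[H^+] = sqrt(Ka x [NH3OH+]) = sqrt(9.09e-7 x 0.04496) = 0.000202 M.
pH = -log(0.000202) = 3.69.

3.69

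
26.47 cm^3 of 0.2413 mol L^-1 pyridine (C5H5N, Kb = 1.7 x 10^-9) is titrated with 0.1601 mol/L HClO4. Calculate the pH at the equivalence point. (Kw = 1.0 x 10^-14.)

3.12

n(C5H5N) = 0.2413 x 0.02647 = 0.006387 mol; V(HClO4) at equivalence = 0.006387/0.1601 = 0.03990 L.
At equivalence the base is fully converted to C5H5NH+; total volume = 0.06637 L, so [C5H5NH+] = 0.006387/0.06637 = 0.09624 M.
Ka(C5H5NH+) = Kw/Kb = 1.0e-14 / 1.7 x 10^-9 = 5.88e-6.
[H^+] = sqrt(Ka x [C5H5NH+]) = sqrt(5.88e-6 x 0.09624) = 0.000752 M.
pH = -log(0.000752) = 3.12.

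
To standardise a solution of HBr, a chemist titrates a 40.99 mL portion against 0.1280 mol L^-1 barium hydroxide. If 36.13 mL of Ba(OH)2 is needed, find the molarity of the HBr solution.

n(Ba(OH)2) delivered = 0.1280 x 0.03613 = 0.004625 mol.
The reaction is 2 HBr + 1 Ba(OH)2, so n(HBr) = 0.004625 x 2/1 = 0.009249 mol.
[HBr] = 0.009249 mol / 0.04099 L = 0.226 M.

0.226 M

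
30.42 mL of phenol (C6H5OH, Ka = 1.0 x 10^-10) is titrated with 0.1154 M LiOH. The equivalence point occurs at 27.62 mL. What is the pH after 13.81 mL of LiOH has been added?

10.00

13.81 mL is exactly half the equivalence volume (27.62/2), i.e. the half-equivalence point.
There, n(HA) = n(A^-), so pH = pKa = -log(1.0 x 10^-10) = 10.00.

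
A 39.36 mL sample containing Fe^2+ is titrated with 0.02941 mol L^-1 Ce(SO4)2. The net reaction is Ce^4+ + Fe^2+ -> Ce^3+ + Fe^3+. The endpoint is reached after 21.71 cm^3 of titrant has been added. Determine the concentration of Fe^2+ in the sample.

n(Ce(SO4)2) = 0.02941 x 0.02171 = 0.0006385 mol.
From the balanced equation, 1 mol Ce(SO4)2 reacts with 1 mol Fe^2+, so n(Fe^2+) = 0.0006385 x 1/1 = 0.0006385 mol.
[Fe^2+] = 0.0006385 / 0.03936 L = 0.0162 M.

0.0162 M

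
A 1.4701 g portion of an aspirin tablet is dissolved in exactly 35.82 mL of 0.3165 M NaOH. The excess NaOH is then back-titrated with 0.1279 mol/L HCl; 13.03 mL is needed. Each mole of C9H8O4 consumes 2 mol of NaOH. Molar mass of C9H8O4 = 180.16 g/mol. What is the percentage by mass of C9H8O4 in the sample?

59.3%

Total n(NaOH) added = 0.3165 x 0.03582 = 0.01134 mol.
n(HCl) used = 0.1279 x 0.01303 = 0.001667 mol, which equals the excess n(NaOH).
So n(NaOH) consumed by the sample = 0.01134 - 0.001667 = 0.009670 mol.
n(C9H8O4) = 0.009670 / 2 = 0.004835 mol.
mass C9H8O4 = 0.004835 x 180.16 = 0.8711 g, so %C9H8O4 = 0.8711/1.4701 x 100 = 59.3%.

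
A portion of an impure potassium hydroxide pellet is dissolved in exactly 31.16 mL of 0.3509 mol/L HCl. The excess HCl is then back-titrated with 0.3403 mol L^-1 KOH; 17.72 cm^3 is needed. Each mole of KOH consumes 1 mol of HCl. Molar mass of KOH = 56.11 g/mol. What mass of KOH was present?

Total n(HCl) added = 0.3509 x 0.03116 = 0.01093 mol.
n(KOH) used = 0.3403 x 0.01772 = 0.006030 mol, which equals the excess n(HCl).
So n(HCl) consumed by the sample = 0.01093 - 0.006030 = 0.004904 mol.
n(KOH) = 0.004904 / 1 = 0.004904 mol.
mass = 0.004904 mol x 56.11 g/mol = 0.275 g.

0.275 g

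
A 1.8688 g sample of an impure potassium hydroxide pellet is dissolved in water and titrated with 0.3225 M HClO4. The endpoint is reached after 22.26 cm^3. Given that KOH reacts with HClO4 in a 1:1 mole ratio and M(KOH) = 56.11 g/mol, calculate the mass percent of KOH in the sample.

21.6%

n(HClO4) = 0.3225 x 0.02226 = 0.007179 mol.
n(KOH) = 0.007179 / 1 = 0.007179 mol.
mass of KOH = 0.007179 x 56.11 = 0.4028 g.
% purity = 0.4028 / 1.8688 x 100 = 21.6%.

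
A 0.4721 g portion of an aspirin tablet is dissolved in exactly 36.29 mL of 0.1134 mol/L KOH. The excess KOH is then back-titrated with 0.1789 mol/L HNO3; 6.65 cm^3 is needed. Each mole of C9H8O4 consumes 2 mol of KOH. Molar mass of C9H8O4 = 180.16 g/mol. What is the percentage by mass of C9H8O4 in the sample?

Total n(KOH) added = 0.1134 x 0.03629 = 0.004115 mol.
n(HNO3) used = 0.1789 x 0.006650 = 0.001190 mol, which equals the excess n(KOH).
So n(KOH) consumed by the sample = 0.004115 - 0.001190 = 0.002926 mol.
n(C9H8O4) = 0.002926 / 2 = 0.001463 mol.
mass C9H8O4 = 0.001463 x 180.16 = 0.2635 g, so %C9H8O4 = 0.2635/0.4721 x 100 = 55.8%.

55.8%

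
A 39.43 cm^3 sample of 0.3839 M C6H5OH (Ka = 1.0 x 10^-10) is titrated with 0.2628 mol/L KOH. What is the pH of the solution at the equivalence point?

n(C6H5OH) = 0.3839 x 0.03943 = 0.01514 mol; V(KOH) at equivalence = 0.01514/0.2628 = 0.05760 L.
At equivalence all the acid is converted to C6H5O-; total volume = 0.03943 + 0.05760 = 0.09703 L, so [C6H5O-] = 0.01514/0.09703 = 0.1560 M.
Kb = Kw/Ka = 1.0e-14 / 1.0 x 10^-10 = 0.000100.
[OH^-] = sqrt(Kb x [C6H5O-]) = sqrt(0.000100 x 0.1560) = 0.00395 M.
pOH = 2.40, so pH = 14.00 - 2.40 = 11.60.

11.60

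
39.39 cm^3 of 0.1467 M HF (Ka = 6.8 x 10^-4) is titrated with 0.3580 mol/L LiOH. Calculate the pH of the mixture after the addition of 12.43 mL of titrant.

Initial n(HF) = 0.1467 x 0.03939 = 0.005779 mol.
n(LiOH) added = 0.3580 x 0.01243 = 0.004450 mol, converting that many moles of HF to F-.
Remaining n(HF) = 0.001329 mol; n(F-) = 0.004450 mol.
By Henderson-Hasselbalch, pH = pKa + log([A^-]/[HA]) = 3.17 + log(0.004450/0.001329) = 3.17 + (+0.52) = 3.69.

3.69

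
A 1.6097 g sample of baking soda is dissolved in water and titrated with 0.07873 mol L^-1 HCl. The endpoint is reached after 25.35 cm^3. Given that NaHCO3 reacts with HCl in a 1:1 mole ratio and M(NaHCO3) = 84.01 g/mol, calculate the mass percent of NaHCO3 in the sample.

n(HCl) = 0.07873 x 0.02535 = 0.001996 mol.
n(NaHCO3) = 0.001996 / 1 = 0.001996 mol.
mass of NaHCO3 = 0.001996 x 84.01 = 0.1677 g.
% purity = 0.1677 / 1.6097 x 100 = 10.4%.

10.4%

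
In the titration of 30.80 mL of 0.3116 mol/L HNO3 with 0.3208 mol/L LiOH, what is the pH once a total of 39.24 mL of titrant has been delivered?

n(acid) = 0.3116 x 0.03080 = 0.009597 mol; n(LiOH) added = 0.3208 x 0.03924 = 0.01259 mol.
Base is in excess by 0.01259 - 0.009597 = 0.002991 mol in a total volume of 0.07004 L.
[OH^-] = 0.002991/0.07004 = 0.04270 M, so pOH = 1.37 and pH = 14.00 - 1.37 = 12.63.

12.63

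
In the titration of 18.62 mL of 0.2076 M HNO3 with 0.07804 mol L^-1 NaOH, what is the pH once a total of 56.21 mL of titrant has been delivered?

n(acid) = 0.2076 x 0.01862 = 0.003866 mol; n(NaOH) added = 0.07804 x 0.05621 = 0.004387 mol.
Base is in excess by 0.004387 - 0.003866 = 0.0005211 mol in a total volume of 0.07483 L.
[OH^-] = 0.0005211/0.07483 = 0.006964 M, so pOH = 2.16 and pH = 14.00 - 2.16 = 11.84.

11.84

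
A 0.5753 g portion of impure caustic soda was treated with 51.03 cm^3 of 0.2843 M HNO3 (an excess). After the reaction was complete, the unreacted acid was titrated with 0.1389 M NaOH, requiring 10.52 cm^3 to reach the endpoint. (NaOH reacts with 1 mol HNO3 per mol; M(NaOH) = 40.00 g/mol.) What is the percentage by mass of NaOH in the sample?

Total n(HNO3) added = 0.2843 x 0.05103 = 0.01451 mol.
n(NaOH) used = 0.1389 x 0.01052 = 0.001461 mol, which equals the excess n(HNO3).
So n(HNO3) consumed by the sample = 0.01451 - 0.001461 = 0.01305 mol.
n(NaOH) = 0.01305 / 1 = 0.01305 mol.
mass NaOH = 0.01305 x 40.00 = 0.5219 g, so %NaOH = 0.5219/0.5753 x 100 = 90.7%.

90.7%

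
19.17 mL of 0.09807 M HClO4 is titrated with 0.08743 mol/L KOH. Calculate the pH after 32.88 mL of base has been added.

12.28

n(acid) = 0.09807 x 0.01917 = 0.001880 mol; n(KOH) added = 0.08743 x 0.03288 = 0.002875 mol.
Base is in excess by 0.002875 - 0.001880 = 0.0009947 mol in a total volume of 0.05205 L.
[OH^-] = 0.0009947/0.05205 = 0.01911 M, so pOH = 1.72 and pH = 14.00 - 1.72 = 12.28.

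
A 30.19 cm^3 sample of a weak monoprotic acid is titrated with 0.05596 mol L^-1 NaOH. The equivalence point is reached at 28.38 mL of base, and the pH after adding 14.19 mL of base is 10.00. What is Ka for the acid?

14.19 mL is half of the equivalence volume, so this is the half-equivalence point where [HA] = [A^-].
At half-equivalence pH = pKa, so pKa = 10.00.
Ka = 10^(-10.00) = 1.0 x 10^-10.

1.0 x 10^-10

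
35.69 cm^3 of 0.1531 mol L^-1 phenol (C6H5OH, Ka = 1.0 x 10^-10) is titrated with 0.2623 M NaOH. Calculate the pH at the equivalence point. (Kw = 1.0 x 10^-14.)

n(C6H5OH) = 0.1531 x 0.03569 = 0.005464 mol; V(NaOH) at equivalence = 0.005464/0.2623 = 0.02083 L.
At equivalence all the acid is converted to C6H5O-; total volume = 0.03569 + 0.02083 = 0.05652 L, so [C6H5O-] = 0.005464/0.05652 = 0.09667 M.
Kb = Kw/Ka = 1.0e-14 / 1.0 x 10^-10 = 0.000100.
[OH^-] = sqrt(Kb x [C6H5O-]) = sqrt(0.000100 x 0.09667) = 0.00311 M.
pOH = 2.51, so pH = 14.00 - 2.51 = 11.49.

11.49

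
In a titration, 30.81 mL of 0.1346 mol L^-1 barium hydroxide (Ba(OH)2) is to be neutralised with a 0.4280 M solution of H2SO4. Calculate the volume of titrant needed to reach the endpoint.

9.69 mL

n(Ba(OH)2) = 0.1346 mol/L x 0.03081 L = 0.004147 mol.
At equivalence n(H2SO4) = n(Ba(OH)2) = 0.004147 mol.
V(H2SO4) = 0.004147 / 0.4280 = 0.009689 L = 9.69 mL.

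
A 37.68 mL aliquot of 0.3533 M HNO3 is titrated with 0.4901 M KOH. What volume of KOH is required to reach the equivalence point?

n(HNO3) = 0.3533 mol/L x 0.03768 L = 0.01331 mol.
At equivalence n(KOH) = n(HNO3) = 0.01331 mol.
V(KOH) = 0.01331 / 0.4901 = 0.02716 L = 27.2 mL.

27.2 mL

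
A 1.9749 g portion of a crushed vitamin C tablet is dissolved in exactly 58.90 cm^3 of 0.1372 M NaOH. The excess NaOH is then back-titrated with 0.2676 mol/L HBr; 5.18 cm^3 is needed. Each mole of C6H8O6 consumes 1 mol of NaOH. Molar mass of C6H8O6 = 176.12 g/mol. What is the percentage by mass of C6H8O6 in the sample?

Total n(NaOH) added = 0.1372 x 0.05890 = 0.008081 mol.
n(HBr) used = 0.2676 x 0.005180 = 0.001386 mol, which equals the excess n(NaOH).
So n(NaOH) consumed by the sample = 0.008081 - 0.001386 = 0.006695 mol.
n(C6H8O6) = 0.006695 / 1 = 0.006695 mol.
mass C6H8O6 = 0.006695 x 176.12 = 1.179 g, so %C6H8O6 = 1.179/1.9749 x 100 = 59.7%.

59.7%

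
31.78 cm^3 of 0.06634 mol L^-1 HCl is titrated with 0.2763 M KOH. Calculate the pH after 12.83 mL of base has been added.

12.51

n(acid) = 0.06634 x 0.03178 = 0.002108 mol; n(KOH) added = 0.2763 x 0.01283 = 0.003545 mol.
Base is in excess by 0.003545 - 0.002108 = 0.001437 mol in a total volume of 0.04461 L.
[OH^-] = 0.001437/0.04461 = 0.03220 M, so pOH = 1.49 and pH = 14.00 - 1.49 = 12.51.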